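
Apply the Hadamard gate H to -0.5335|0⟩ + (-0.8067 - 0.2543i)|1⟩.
(-0.9477 - 0.1798i)|0⟩ + (0.1932 + 0.1798i)|1⟩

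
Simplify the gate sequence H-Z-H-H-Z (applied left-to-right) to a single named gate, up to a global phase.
H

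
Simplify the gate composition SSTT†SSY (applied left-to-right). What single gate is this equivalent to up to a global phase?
Y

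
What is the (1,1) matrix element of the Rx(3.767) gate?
-0.3076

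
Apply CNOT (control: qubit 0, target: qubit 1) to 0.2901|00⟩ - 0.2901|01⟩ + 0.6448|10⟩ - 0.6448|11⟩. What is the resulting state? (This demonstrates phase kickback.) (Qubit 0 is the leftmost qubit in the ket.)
0.2901|00⟩ - 0.2901|01⟩ - 0.6448|10⟩ + 0.6448|11⟩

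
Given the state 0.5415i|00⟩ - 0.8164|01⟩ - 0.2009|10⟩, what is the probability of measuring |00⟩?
0.2932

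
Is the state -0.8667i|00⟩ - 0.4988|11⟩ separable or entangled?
Entangled

Writing the state as a|00⟩ + b|01⟩ + c|10⟩ + d|11⟩, it is a product state iff ad − bc = 0.
Here (a, b, c, d) = (-0.8667i, 0, 0, -0.4988): ad − bc = (-0.8667i)(-0.4988) − (0)(0) = 0.4323i ≠ 0, so the state is entangled.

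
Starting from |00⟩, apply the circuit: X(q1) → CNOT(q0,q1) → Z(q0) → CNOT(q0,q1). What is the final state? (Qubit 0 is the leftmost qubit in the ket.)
|01⟩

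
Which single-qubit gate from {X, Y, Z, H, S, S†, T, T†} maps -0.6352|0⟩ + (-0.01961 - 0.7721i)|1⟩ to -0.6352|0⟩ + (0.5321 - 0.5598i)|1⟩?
T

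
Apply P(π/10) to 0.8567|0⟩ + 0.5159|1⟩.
0.8567|0⟩ + (0.4907 + 0.1594i)|1⟩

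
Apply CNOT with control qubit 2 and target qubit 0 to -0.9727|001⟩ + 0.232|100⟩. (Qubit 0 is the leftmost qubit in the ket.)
0.232|100⟩ - 0.9727|101⟩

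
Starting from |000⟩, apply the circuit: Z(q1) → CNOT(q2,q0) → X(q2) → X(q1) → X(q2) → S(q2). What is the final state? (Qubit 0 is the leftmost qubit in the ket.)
|010⟩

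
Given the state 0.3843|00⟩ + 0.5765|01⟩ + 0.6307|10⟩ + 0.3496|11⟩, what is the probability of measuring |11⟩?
0.1222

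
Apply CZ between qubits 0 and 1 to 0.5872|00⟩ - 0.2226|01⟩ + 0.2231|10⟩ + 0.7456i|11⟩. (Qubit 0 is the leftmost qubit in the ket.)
0.5872|00⟩ - 0.2226|01⟩ + 0.2231|10⟩ - 0.7456i|11⟩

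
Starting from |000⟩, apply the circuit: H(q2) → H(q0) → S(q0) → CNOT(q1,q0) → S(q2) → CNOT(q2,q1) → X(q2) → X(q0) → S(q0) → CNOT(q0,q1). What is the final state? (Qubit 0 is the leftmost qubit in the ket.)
(1/2)i|001⟩ - 1/2|010⟩ - 1/2|100⟩ + (1/2)i|111⟩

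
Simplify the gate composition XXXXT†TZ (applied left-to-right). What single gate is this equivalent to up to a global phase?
Z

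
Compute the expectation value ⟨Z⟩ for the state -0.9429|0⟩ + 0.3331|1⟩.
0.7781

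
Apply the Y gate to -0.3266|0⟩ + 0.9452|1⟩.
-0.9452i|0⟩ - 0.3266i|1⟩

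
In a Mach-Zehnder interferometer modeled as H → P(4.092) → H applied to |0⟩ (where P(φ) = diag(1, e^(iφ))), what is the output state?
(0.2093 - 0.4068i)|0⟩ + (0.7907 + 0.4068i)|1⟩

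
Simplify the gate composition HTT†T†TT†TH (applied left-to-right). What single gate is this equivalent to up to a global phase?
I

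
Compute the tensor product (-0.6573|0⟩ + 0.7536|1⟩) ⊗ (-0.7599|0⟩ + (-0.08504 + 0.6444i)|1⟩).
0.4995|00⟩ + (0.0559 - 0.4236i)|01⟩ - 0.5727|10⟩ + (-0.06409 + 0.4856i)|11⟩

amp(|b₁b₂…⟩) = product of the factor amplitudes for bits b₁, b₂, …; only kets whose every factor amplitude is nonzero survive.
|00⟩: (-0.6573)(-0.7599) = 0.4995
|01⟩: (-0.6573)(-0.08504 + 0.6444i) = (0.0559 - 0.4236i)
|10⟩: (0.7536)(-0.7599) = -0.5727
|11⟩: (0.7536)(-0.08504 + 0.6444i) = (-0.06409 + 0.4856i)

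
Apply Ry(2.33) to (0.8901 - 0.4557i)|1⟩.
(-0.8178 + 0.4187i)|0⟩ + (0.3514 - 0.1799i)|1⟩

Ry(2.33) = [[cos(θ/2), −sin(θ/2)], [sin(θ/2), cos(θ/2)]]; θ = 2.33, cos(θ/2) ≈ 0.394751, sin(θ/2) ≈ 0.918788.
With a = amp(|0⟩) = 0 and b = amp(|1⟩) = (0.8901 - 0.4557i):
new amp(|0⟩) = (0.394751)·a + (-0.918788)·b = (-0.8178 + 0.4187i)
new amp(|1⟩) = (0.918788)·a + (0.394751)·b = (0.3514 - 0.1799i)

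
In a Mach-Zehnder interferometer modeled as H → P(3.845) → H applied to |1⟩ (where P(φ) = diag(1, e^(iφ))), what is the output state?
(0.8813 + 0.3234i)|0⟩ + (0.1187 - 0.3234i)|1⟩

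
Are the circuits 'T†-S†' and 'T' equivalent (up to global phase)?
No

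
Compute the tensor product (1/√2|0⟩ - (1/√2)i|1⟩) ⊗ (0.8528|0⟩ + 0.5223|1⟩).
0.603|00⟩ + 0.3693|01⟩ - 0.603i|10⟩ - 0.3693i|11⟩

amp(|b₁b₂…⟩) = product of the factor amplitudes for bits b₁, b₂, …; only kets whose every factor amplitude is nonzero survive.
|00⟩: (1/√2)(0.8528) = 0.603
|01⟩: (1/√2)(0.5223) = 0.3693
|10⟩: (-(1/√2)i)(0.8528) = -0.603i
|11⟩: (-(1/√2)i)(0.5223) = -0.3693i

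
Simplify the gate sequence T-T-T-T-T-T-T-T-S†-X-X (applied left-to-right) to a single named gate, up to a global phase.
S†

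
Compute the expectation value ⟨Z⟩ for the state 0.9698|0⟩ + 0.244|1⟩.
0.881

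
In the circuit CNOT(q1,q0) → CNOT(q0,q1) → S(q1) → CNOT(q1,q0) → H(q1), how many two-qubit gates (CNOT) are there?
3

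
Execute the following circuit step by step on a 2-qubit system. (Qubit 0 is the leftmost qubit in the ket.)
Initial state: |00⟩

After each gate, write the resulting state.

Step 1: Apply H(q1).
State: 1/√2|00⟩ + 1/√2|01⟩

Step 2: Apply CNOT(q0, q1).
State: 1/√2|00⟩ + 1/√2|01⟩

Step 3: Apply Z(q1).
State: 1/√2|00⟩ - 1/√2|01⟩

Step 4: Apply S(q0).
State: 1/√2|00⟩ - 1/√2|01⟩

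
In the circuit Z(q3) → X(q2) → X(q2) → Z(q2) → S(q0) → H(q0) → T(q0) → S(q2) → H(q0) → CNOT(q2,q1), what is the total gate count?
10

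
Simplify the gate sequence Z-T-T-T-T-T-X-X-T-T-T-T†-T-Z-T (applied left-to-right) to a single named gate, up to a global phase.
T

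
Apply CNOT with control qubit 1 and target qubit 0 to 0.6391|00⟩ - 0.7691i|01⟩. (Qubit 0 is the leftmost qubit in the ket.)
0.6391|00⟩ - 0.7691i|11⟩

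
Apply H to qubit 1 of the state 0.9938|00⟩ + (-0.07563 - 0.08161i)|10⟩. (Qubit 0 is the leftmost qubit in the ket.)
0.7027|00⟩ + 0.7027|01⟩ + (-0.05348 - 0.05771i)|10⟩ + (-0.05348 - 0.05771i)|11⟩

H on qubit 1 mixes each pair of kets that differ only in qubit 1: amplitudes (a, b) of (|…0…⟩, |…1…⟩) become ((a + b)/√2, (a − b)/√2). Kets absent from the input have amplitude 0.
(|00⟩, |01⟩): (a, b) = (0.9938, 0) → (0.7027, 0.7027)
(|10⟩, |11⟩): (a, b) = ((-0.07563 - 0.08161i), 0) → ((-0.05348 - 0.05771i), (-0.05348 - 0.05771i))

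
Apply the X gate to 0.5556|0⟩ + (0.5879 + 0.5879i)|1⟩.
(0.5879 + 0.5879i)|0⟩ + 0.5556|1⟩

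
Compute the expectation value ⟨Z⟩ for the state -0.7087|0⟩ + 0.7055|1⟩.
0.004525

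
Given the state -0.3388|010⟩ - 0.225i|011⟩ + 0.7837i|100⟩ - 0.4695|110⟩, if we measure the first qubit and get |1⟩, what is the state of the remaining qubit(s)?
0.8578i|00⟩ - 0.5139|10⟩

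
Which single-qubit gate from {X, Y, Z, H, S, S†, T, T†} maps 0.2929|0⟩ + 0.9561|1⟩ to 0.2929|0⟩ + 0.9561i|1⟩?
S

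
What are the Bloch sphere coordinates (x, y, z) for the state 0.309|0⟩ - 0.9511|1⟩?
(-0.5878, 0, -0.8091)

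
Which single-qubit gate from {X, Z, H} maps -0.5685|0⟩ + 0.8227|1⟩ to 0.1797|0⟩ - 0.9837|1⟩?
H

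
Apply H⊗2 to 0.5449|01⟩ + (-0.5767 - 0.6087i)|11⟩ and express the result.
(-0.0159 - 0.3044i)|00⟩ + (0.0159 + 0.3044i)|01⟩ + (0.5608 + 0.3044i)|10⟩ + (-0.5608 - 0.3044i)|11⟩

H⊗2 gives amp(|y⟩) = (1/2) Σ_x (−1)^(x·y) amp(|x⟩), where x·y is the number of positions in which both x and y have a 1.
|00⟩: (0.5449 + (-0.5767 - 0.6087i))/2 = (-0.0159 - 0.3044i)
|01⟩: (-0.5449 - (-0.5767 - 0.6087i))/2 = (0.0159 + 0.3044i)
|10⟩: (0.5449 - (-0.5767 - 0.6087i))/2 = (0.5608 + 0.3044i)
|11⟩: (-0.5449 + (-0.5767 - 0.6087i))/2 = (-0.5608 - 0.3044i)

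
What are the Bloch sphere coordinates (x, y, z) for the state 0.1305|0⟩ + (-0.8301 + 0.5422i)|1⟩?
(-0.2167, 0.1415, -0.966)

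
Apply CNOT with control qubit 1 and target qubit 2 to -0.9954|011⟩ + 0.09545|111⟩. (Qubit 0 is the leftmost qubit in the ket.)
-0.9954|010⟩ + 0.09545|110⟩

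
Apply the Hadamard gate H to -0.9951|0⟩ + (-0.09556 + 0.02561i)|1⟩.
(-0.7712 + 0.01811i)|0⟩ + (-0.6361 - 0.01811i)|1⟩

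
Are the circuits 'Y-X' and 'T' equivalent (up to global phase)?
No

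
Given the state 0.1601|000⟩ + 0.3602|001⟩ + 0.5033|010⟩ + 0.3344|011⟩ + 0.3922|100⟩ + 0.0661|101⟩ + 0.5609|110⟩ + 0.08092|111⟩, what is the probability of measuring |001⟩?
0.1297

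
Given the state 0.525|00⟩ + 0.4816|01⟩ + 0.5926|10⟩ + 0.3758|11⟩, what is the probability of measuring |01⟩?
0.2319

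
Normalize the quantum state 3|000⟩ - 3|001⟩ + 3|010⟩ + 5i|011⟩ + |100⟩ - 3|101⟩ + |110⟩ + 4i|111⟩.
0.3375|000⟩ - 0.3375|001⟩ + 0.3375|010⟩ + 0.5625i|011⟩ + 0.1125|100⟩ - 0.3375|101⟩ + 0.1125|110⟩ + 0.45i|111⟩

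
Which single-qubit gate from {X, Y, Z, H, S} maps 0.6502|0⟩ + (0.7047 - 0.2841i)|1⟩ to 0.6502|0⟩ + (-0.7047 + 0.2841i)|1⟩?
Z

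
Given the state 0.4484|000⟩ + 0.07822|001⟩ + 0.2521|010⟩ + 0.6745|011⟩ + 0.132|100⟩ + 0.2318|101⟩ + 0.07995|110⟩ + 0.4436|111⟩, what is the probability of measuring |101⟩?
0.05373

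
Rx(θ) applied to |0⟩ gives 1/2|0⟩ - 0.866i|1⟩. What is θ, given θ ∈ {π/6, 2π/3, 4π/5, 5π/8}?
2π/3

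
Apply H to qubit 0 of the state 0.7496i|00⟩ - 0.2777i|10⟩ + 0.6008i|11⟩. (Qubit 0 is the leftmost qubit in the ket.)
0.3337i|00⟩ + 0.4248i|01⟩ + 0.7264i|10⟩ - 0.4248i|11⟩

H on qubit 0 mixes each pair of kets that differ only in qubit 0: amplitudes (a, b) of (|…0…⟩, |…1…⟩) become ((a + b)/√2, (a − b)/√2). Kets absent from the input have amplitude 0.
(|00⟩, |10⟩): (a, b) = (0.7496i, -0.2777i) → (0.3337i, 0.7264i)
(|01⟩, |11⟩): (a, b) = (0, 0.6008i) → (0.4248i, -0.4248i)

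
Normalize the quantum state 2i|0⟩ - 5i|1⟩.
0.3714i|0⟩ - 0.9285i|1⟩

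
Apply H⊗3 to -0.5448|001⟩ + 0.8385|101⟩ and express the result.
0.1038|000⟩ - 0.1038|001⟩ + 0.1038|010⟩ - 0.1038|011⟩ - 0.4891|100⟩ + 0.4891|101⟩ - 0.4891|110⟩ + 0.4891|111⟩

H⊗3 gives amp(|y⟩) = (1/2√2) Σ_x (−1)^(x·y) amp(|x⟩), where x·y is the number of positions in which both x and y have a 1.
|000⟩: (-0.5448 + 0.8385)/(2√2) = 0.1038
|001⟩: (0.5448 - 0.8385)/(2√2) = -0.1038
|010⟩: (-0.5448 + 0.8385)/(2√2) = 0.1038
|011⟩: (0.5448 - 0.8385)/(2√2) = -0.1038
|100⟩: (-0.5448 - 0.8385)/(2√2) = -0.4891
|101⟩: (0.5448 + 0.8385)/(2√2) = 0.4891
|110⟩: (-0.5448 - 0.8385)/(2√2) = -0.4891
|111⟩: (0.5448 + 0.8385)/(2√2) = 0.4891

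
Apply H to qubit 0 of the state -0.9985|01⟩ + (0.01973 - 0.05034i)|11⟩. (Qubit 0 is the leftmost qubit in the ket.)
(-0.6921 - 0.0356i)|01⟩ + (-0.72 + 0.0356i)|11⟩

H on qubit 0 mixes each pair of kets that differ only in qubit 0: amplitudes (a, b) of (|…0…⟩, |…1…⟩) become ((a + b)/√2, (a − b)/√2). Kets absent from the input have amplitude 0.
(|01⟩, |11⟩): (a, b) = (-0.9985, (0.01973 - 0.05034i)) → ((-0.6921 - 0.0356i), (-0.72 + 0.0356i))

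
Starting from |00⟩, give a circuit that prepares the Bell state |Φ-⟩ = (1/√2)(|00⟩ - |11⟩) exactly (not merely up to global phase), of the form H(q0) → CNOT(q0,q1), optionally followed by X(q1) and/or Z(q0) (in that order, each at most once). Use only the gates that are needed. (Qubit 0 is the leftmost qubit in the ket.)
H(q0) → CNOT(q0,q1) → Z(q0)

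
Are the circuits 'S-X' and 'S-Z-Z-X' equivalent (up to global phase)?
Yes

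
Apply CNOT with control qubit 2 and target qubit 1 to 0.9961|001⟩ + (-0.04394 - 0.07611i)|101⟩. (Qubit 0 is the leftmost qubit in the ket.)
0.9961|011⟩ + (-0.04394 - 0.07611i)|111⟩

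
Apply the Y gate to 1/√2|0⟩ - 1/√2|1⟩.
(1/√2)i|0⟩ + (1/√2)i|1⟩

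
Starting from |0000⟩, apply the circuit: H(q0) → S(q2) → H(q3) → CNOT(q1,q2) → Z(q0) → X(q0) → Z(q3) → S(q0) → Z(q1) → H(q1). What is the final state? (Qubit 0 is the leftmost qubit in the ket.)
-1/√8|0000⟩ + 1/√8|0001⟩ - 1/√8|0100⟩ + 1/√8|0101⟩ + (1/√8)i|1000⟩ - (1/√8)i|1001⟩ + (1/√8)i|1100⟩ - (1/√8)i|1101⟩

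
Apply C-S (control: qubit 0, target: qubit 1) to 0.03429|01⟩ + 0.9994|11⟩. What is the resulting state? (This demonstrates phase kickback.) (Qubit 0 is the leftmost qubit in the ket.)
0.03429|01⟩ + 0.9994i|11⟩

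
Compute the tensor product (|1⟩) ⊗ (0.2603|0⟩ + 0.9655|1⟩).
0.2603|10⟩ + 0.9655|11⟩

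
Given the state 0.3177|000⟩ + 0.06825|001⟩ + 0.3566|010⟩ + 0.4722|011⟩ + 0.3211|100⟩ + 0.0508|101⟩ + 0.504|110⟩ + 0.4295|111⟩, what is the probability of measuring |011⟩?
0.223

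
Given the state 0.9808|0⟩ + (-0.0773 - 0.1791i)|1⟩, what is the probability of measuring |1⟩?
0.03805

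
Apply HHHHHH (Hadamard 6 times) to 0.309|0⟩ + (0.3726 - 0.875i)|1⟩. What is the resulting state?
0.309|0⟩ + (0.3726 - 0.875i)|1⟩

H² = I, so an even number of Hadamards cancels: H^6 = I and the state is unchanged.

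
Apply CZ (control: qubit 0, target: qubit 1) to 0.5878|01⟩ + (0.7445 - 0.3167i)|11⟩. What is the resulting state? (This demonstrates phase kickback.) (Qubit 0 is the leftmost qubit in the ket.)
0.5878|01⟩ + (-0.7445 + 0.3167i)|11⟩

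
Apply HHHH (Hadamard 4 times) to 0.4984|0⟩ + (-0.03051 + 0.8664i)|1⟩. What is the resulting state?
0.4984|0⟩ + (-0.03051 + 0.8664i)|1⟩

H² = I, so an even number of Hadamards cancels: H^4 = I and the state is unchanged.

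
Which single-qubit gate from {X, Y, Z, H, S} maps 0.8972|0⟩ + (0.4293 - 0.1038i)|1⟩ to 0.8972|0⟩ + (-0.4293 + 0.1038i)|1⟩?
Z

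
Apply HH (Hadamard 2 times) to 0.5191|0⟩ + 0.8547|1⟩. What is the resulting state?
0.5191|0⟩ + 0.8547|1⟩

H² = I, so an even number of Hadamards cancels: H^2 = I and the state is unchanged.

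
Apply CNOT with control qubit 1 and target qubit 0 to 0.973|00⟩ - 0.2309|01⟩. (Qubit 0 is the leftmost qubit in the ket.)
0.973|00⟩ - 0.2309|11⟩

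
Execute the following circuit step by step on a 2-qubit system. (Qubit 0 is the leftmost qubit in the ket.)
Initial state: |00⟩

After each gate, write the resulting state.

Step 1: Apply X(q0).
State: |10⟩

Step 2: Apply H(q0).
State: 1/√2|00⟩ - 1/√2|10⟩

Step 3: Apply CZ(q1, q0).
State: 1/√2|00⟩ - 1/√2|10⟩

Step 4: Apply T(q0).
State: 1/√2|00⟩ + (-1/2 - (1/2)i)|10⟩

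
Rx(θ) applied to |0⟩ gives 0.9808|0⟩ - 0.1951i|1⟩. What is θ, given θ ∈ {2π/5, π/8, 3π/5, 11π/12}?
π/8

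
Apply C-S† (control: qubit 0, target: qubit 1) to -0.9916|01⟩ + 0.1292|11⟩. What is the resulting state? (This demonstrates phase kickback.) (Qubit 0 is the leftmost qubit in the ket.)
-0.9916|01⟩ - 0.1292i|11⟩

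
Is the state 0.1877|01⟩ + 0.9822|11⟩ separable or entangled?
Separable

Writing the state as a|00⟩ + b|01⟩ + c|10⟩ + d|11⟩, it is a product state iff ad − bc = 0.
Here (a, b, c, d) = (0, 0.1877, 0, 0.9822): ad − bc = (0)(0.9822) − (0.1877)(0) = 0, so the state is separable.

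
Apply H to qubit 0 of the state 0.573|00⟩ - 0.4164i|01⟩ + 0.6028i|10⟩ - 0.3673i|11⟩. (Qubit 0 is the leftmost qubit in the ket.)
(0.4052 + 0.4262i)|00⟩ - 0.5542i|01⟩ + (0.4052 - 0.4262i)|10⟩ - 0.03472i|11⟩

H on qubit 0 mixes each pair of kets that differ only in qubit 0: amplitudes (a, b) of (|…0…⟩, |…1…⟩) become ((a + b)/√2, (a − b)/√2). Kets absent from the input have amplitude 0.
(|00⟩, |10⟩): (a, b) = (0.573, 0.6028i) → ((0.4052 + 0.4262i), (0.4052 - 0.4262i))
(|01⟩, |11⟩): (a, b) = (-0.4164i, -0.3673i) → (-0.5542i, -0.03472i)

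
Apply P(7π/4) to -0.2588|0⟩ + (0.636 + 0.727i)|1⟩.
-0.2588|0⟩ + (0.9638 + 0.06435i)|1⟩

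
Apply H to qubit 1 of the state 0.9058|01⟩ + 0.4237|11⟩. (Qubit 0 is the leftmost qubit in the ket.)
0.6405|00⟩ - 0.6405|01⟩ + 0.2996|10⟩ - 0.2996|11⟩

H on qubit 1 mixes each pair of kets that differ only in qubit 1: amplitudes (a, b) of (|…0…⟩, |…1…⟩) become ((a + b)/√2, (a − b)/√2). Kets absent from the input have amplitude 0.
(|00⟩, |01⟩): (a, b) = (0, 0.9058) → (0.6405, -0.6405)
(|10⟩, |11⟩): (a, b) = (0, 0.4237) → (0.2996, -0.2996)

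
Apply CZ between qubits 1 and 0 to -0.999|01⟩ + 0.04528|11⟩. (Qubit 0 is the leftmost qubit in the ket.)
-0.999|01⟩ - 0.04528|11⟩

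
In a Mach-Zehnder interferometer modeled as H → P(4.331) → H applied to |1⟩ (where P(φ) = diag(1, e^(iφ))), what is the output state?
(0.6861 + 0.4641i)|0⟩ + (0.3139 - 0.4641i)|1⟩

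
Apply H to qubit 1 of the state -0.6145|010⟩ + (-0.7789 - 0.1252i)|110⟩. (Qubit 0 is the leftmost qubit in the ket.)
-0.4345|000⟩ + 0.4345|010⟩ + (-0.5508 - 0.08853i)|100⟩ + (0.5508 + 0.08853i)|110⟩

H on qubit 1 mixes each pair of kets that differ only in qubit 1: amplitudes (a, b) of (|…0…⟩, |…1…⟩) become ((a + b)/√2, (a − b)/√2). Kets absent from the input have amplitude 0.
(|000⟩, |010⟩): (a, b) = (0, -0.6145) → (-0.4345, 0.4345)
(|100⟩, |110⟩): (a, b) = (0, (-0.7789 - 0.1252i)) → ((-0.5508 - 0.08853i), (0.5508 + 0.08853i))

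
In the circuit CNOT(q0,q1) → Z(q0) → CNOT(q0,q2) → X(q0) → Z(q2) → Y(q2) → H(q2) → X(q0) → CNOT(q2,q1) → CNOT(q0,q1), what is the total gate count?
10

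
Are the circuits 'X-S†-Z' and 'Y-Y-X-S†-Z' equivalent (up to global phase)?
Yes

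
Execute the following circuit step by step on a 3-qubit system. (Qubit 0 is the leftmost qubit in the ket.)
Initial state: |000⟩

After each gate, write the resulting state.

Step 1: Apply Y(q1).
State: i|010⟩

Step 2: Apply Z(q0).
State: i|010⟩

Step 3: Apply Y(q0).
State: -|110⟩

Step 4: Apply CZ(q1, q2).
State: -|110⟩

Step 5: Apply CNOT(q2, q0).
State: -|110⟩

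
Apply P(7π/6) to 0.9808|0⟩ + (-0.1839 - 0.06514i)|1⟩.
0.9808|0⟩ + (0.1267 + 0.1484i)|1⟩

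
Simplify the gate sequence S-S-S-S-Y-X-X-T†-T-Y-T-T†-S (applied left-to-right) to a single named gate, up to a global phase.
S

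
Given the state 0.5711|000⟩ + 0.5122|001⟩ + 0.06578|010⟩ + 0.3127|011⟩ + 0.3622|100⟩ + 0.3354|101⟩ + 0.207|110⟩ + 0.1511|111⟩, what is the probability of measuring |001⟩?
0.2623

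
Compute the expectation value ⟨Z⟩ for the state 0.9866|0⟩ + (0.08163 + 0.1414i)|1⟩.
0.9467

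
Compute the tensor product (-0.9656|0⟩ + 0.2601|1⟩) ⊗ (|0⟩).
-0.9656|00⟩ + 0.2601|10⟩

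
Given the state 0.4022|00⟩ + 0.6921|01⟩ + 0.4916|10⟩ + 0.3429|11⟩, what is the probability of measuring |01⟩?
0.479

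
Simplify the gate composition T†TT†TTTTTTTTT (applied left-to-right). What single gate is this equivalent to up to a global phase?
I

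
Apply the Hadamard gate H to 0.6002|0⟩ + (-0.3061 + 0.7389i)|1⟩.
(0.208 + 0.5225i)|0⟩ + (0.6409 - 0.5225i)|1⟩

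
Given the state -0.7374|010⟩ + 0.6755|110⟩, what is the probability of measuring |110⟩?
0.4563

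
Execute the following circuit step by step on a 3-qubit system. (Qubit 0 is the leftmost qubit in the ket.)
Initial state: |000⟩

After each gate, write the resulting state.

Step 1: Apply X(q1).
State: |010⟩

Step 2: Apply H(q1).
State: 1/√2|000⟩ - 1/√2|010⟩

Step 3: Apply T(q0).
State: 1/√2|000⟩ - 1/√2|010⟩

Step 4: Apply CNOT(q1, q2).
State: 1/√2|000⟩ - 1/√2|011⟩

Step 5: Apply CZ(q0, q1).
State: 1/√2|000⟩ - 1/√2|011⟩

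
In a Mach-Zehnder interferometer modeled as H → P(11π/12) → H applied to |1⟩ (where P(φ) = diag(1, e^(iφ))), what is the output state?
(0.983 - 0.1294i)|0⟩ + (0.01704 + 0.1294i)|1⟩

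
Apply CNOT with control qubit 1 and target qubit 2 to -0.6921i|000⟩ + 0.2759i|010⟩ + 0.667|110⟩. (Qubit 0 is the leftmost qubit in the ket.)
-0.6921i|000⟩ + 0.2759i|011⟩ + 0.667|111⟩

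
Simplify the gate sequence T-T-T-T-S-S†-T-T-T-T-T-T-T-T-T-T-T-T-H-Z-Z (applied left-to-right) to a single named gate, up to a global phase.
H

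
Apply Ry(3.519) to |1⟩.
-0.9822|0⟩ - 0.1876|1⟩

Ry(3.519) = [[cos(θ/2), −sin(θ/2)], [sin(θ/2), cos(θ/2)]]; θ = 3.519, cos(θ/2) ≈ -0.187586, sin(θ/2) ≈ 0.982248.
With a = amp(|0⟩) = 0 and b = amp(|1⟩) = 1:
new amp(|0⟩) = (-0.187586)·a + (-0.982248)·b = -0.9822
new amp(|1⟩) = (0.982248)·a + (-0.187586)·b = -0.1876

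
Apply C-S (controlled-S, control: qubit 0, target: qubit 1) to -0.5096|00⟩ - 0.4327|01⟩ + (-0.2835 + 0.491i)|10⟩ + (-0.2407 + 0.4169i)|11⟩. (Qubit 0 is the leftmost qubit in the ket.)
-0.5096|00⟩ - 0.4327|01⟩ + (-0.2835 + 0.491i)|10⟩ + (-0.4169 - 0.2407i)|11⟩

C-S leaves the control-|0⟩ kets |00⟩, |01⟩ unchanged and applies S to qubit 1 on the control-|1⟩ pair (|10⟩, |11⟩).
S = [[1, 0], [0, i]].
With a = amp(|10⟩) = (-0.2835 + 0.491i) and b = amp(|11⟩) = (-0.2407 + 0.4169i):
new amp(|10⟩) = (1)·a = (-0.2835 + 0.491i)
new amp(|11⟩) = (i)·b = (-0.4169 - 0.2407i)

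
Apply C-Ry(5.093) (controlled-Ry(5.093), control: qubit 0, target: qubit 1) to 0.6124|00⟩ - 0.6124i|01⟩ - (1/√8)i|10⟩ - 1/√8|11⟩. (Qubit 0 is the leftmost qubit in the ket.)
0.6124|00⟩ - 0.6124i|01⟩ + (0.1982 + 0.2928i)|10⟩ + (0.2928 - 0.1982i)|11⟩

C-Ry(5.093) leaves the control-|0⟩ kets |00⟩, |01⟩ unchanged and applies Ry(5.093) to qubit 1 on the control-|1⟩ pair (|10⟩, |11⟩).
Ry(5.093) = [[cos(θ/2), −sin(θ/2)], [sin(θ/2), cos(θ/2)]]; θ = 5.093, cos(θ/2) ≈ -0.828097, sin(θ/2) ≈ 0.560585.
With a = amp(|10⟩) = -(1/√8)i and b = amp(|11⟩) = -1/√8:
new amp(|10⟩) = (-0.828097)·a + (-0.560585)·b = (0.1982 + 0.2928i)
new amp(|11⟩) = (0.560585)·a + (-0.828097)·b = (0.2928 - 0.1982i)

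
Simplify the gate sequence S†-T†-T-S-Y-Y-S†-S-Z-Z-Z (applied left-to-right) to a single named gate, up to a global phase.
Z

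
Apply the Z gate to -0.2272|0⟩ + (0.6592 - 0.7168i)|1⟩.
-0.2272|0⟩ + (-0.6592 + 0.7168i)|1⟩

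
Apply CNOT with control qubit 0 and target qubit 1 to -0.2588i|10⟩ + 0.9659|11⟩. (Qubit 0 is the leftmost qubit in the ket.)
0.9659|10⟩ - 0.2588i|11⟩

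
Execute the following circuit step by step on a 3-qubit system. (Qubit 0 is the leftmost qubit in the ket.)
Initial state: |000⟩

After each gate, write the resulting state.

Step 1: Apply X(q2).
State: |001⟩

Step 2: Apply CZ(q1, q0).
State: |001⟩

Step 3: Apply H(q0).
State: 1/√2|001⟩ + 1/√2|101⟩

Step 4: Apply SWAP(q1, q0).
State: 1/√2|001⟩ + 1/√2|011⟩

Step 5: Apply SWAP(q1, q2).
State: 1/√2|010⟩ + 1/√2|011⟩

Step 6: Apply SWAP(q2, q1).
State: 1/√2|001⟩ + 1/√2|011⟩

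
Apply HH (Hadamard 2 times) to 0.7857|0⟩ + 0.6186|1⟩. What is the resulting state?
0.7857|0⟩ + 0.6186|1⟩

H² = I, so an even number of Hadamards cancels: H^2 = I and the state is unchanged.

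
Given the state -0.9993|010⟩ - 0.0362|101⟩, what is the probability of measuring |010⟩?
0.9986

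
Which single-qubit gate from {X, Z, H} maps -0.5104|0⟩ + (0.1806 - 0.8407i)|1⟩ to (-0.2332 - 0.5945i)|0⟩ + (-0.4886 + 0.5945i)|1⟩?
H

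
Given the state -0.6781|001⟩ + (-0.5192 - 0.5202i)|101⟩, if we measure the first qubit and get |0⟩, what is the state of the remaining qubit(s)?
-|01⟩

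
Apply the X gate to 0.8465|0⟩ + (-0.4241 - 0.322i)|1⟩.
(-0.4241 - 0.322i)|0⟩ + 0.8465|1⟩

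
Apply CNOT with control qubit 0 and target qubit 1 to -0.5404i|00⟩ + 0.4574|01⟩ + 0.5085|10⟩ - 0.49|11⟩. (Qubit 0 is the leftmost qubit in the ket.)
-0.5404i|00⟩ + 0.4574|01⟩ - 0.49|10⟩ + 0.5085|11⟩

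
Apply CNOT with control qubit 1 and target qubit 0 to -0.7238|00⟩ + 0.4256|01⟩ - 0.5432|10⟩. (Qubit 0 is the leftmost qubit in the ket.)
-0.7238|00⟩ - 0.5432|10⟩ + 0.4256|11⟩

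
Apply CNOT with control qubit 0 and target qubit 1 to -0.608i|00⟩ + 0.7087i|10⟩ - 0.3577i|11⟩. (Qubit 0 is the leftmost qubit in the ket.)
-0.608i|00⟩ - 0.3577i|10⟩ + 0.7087i|11⟩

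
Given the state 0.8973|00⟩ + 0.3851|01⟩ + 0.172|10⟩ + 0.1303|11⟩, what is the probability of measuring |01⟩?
0.1483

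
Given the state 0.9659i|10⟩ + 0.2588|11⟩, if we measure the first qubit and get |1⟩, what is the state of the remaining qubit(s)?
0.9659i|0⟩ + 0.2588|1⟩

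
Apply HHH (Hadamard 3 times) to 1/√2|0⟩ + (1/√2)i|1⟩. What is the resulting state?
(1/2 + (1/2)i)|0⟩ + (1/2 - (1/2)i)|1⟩

H² = I, so H^3 = H: a single Hadamard. With (a, b) = (1/√2, (1/√2)i), H gives ((a + b)/√2, (a − b)/√2) = ((1/2 + (1/2)i), (1/2 - (1/2)i)).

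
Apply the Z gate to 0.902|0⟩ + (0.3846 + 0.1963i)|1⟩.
0.902|0⟩ + (-0.3846 - 0.1963i)|1⟩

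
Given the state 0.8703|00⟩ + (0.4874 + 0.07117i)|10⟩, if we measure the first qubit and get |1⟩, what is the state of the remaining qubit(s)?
(0.9895 + 0.1445i)|0⟩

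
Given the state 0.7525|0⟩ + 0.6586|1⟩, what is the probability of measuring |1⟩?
0.4338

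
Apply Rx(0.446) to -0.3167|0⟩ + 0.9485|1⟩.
(-0.3089 - 0.2098i)|0⟩ + (0.925 + 0.07004i)|1⟩

Rx(0.446) = [[cos(θ/2), −i·sin(θ/2)], [−i·sin(θ/2), cos(θ/2)]]; θ = 0.446, cos(θ/2) ≈ 0.975238, sin(θ/2) ≈ 0.221156.
With a = amp(|0⟩) = -0.3167 and b = amp(|1⟩) = 0.9485:
new amp(|0⟩) = (0.975238)·a + (-0.221156i)·b = (-0.3089 - 0.2098i)
new amp(|1⟩) = (-0.221156i)·a + (0.975238)·b = (0.925 + 0.07004i)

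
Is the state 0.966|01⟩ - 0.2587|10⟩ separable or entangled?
Entangled

Writing the state as a|00⟩ + b|01⟩ + c|10⟩ + d|11⟩, it is a product state iff ad − bc = 0.
Here (a, b, c, d) = (0, 0.966, -0.2587, 0): ad − bc = (0)(0) − (0.966)(-0.2587) = 0.2499 ≠ 0, so the state is entangled.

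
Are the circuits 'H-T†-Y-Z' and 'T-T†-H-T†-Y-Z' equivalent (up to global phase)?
Yes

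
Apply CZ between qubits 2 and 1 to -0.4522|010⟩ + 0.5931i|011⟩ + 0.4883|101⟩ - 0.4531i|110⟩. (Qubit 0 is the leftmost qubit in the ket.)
-0.4522|010⟩ - 0.5931i|011⟩ + 0.4883|101⟩ - 0.4531i|110⟩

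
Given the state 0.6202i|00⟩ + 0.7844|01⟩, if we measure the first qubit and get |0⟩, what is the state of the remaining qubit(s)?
0.6202i|0⟩ + 0.7844|1⟩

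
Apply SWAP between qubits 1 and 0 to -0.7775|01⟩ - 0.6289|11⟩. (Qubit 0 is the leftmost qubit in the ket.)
-0.7775|10⟩ - 0.6289|11⟩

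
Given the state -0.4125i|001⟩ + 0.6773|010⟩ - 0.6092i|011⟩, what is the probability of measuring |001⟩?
0.1702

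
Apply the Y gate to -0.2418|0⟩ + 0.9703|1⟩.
-0.9703i|0⟩ - 0.2418i|1⟩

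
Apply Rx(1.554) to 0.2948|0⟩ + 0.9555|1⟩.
(0.2102 - 0.6699i)|0⟩ + (0.6813 - 0.2067i)|1⟩

Rx(1.554) = [[cos(θ/2), −i·sin(θ/2)], [−i·sin(θ/2), cos(θ/2)]]; θ = 1.554, cos(θ/2) ≈ 0.71302, sin(θ/2) ≈ 0.701144.
With a = amp(|0⟩) = 0.2948 and b = amp(|1⟩) = 0.9555:
new amp(|0⟩) = (0.71302)·a + (-0.701144i)·b = (0.2102 - 0.6699i)
new amp(|1⟩) = (-0.701144i)·a + (0.71302)·b = (0.6813 - 0.2067i)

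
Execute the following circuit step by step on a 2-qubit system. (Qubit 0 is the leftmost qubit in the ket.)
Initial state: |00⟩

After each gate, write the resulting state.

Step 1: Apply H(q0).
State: 1/√2|00⟩ + 1/√2|10⟩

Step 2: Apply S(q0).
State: 1/√2|00⟩ + (1/√2)i|10⟩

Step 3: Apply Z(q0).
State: 1/√2|00⟩ - (1/√2)i|10⟩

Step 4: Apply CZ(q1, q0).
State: 1/√2|00⟩ - (1/√2)i|10⟩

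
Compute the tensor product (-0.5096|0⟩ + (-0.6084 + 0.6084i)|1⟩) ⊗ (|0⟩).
-0.5096|00⟩ + (-0.6084 + 0.6084i)|10⟩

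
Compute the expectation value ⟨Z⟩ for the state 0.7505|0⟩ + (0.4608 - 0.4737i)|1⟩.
0.1265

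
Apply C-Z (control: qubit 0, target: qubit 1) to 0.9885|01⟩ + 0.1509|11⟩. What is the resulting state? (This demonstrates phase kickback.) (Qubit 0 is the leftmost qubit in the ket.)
0.9885|01⟩ - 0.1509|11⟩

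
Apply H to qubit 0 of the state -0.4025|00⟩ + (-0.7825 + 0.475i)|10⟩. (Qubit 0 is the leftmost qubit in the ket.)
(-0.8379 + 0.3359i)|00⟩ + (0.2687 - 0.3359i)|10⟩

H on qubit 0 mixes each pair of kets that differ only in qubit 0: amplitudes (a, b) of (|…0…⟩, |…1…⟩) become ((a + b)/√2, (a − b)/√2). Kets absent from the input have amplitude 0.
(|00⟩, |10⟩): (a, b) = (-0.4025, (-0.7825 + 0.475i)) → ((-0.8379 + 0.3359i), (0.2687 - 0.3359i))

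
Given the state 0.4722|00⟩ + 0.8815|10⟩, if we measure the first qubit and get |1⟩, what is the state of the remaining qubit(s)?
|0⟩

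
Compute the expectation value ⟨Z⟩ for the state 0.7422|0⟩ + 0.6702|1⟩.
0.1017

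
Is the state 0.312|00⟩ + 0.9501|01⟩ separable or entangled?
Separable

Writing the state as a|00⟩ + b|01⟩ + c|10⟩ + d|11⟩, it is a product state iff ad − bc = 0.
Here (a, b, c, d) = (0.312, 0.9501, 0, 0): ad − bc = (0.312)(0) − (0.9501)(0) = 0, so the state is separable.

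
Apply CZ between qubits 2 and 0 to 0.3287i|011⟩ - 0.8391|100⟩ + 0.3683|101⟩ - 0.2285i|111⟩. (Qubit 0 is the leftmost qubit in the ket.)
0.3287i|011⟩ - 0.8391|100⟩ - 0.3683|101⟩ + 0.2285i|111⟩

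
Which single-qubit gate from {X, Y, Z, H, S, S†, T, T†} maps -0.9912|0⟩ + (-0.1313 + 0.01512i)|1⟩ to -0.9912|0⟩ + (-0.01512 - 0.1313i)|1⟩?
S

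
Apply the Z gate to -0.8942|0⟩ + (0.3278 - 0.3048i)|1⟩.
-0.8942|0⟩ + (-0.3278 + 0.3048i)|1⟩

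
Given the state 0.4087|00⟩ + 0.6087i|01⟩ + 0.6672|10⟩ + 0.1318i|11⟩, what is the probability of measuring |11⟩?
0.01737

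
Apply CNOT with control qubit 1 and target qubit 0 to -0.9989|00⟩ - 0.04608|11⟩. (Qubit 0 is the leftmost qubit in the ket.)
-0.9989|00⟩ - 0.04608|01⟩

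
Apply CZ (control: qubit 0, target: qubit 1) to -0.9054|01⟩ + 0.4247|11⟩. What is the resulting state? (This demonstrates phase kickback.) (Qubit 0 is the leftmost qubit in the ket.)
-0.9054|01⟩ - 0.4247|11⟩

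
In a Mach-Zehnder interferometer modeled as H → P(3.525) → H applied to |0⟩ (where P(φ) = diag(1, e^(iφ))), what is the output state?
(0.0363 - 0.187i)|0⟩ + (0.9637 + 0.187i)|1⟩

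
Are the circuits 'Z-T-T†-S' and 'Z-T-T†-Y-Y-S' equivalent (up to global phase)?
Yes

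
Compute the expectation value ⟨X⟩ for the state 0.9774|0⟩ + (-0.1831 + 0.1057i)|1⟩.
-0.3579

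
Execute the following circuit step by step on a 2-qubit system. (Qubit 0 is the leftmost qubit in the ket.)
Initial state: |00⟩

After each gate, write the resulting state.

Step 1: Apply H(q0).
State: 1/√2|00⟩ + 1/√2|10⟩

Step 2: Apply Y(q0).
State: -(1/√2)i|00⟩ + (1/√2)i|10⟩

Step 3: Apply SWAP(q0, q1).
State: -(1/√2)i|00⟩ + (1/√2)i|01⟩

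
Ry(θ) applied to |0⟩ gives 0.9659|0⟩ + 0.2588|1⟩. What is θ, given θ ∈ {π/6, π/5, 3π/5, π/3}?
π/6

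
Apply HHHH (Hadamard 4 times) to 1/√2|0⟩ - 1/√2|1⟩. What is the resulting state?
1/√2|0⟩ - 1/√2|1⟩

H² = I, so an even number of Hadamards cancels: H^4 = I and the state is unchanged.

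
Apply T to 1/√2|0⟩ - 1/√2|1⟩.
1/√2|0⟩ + (-1/2 - (1/2)i)|1⟩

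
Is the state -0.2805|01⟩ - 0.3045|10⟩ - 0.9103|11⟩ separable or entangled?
Entangled

Writing the state as a|00⟩ + b|01⟩ + c|10⟩ + d|11⟩, it is a product state iff ad − bc = 0.
Here (a, b, c, d) = (0, -0.2805, -0.3045, -0.9103): ad − bc = (0)(-0.9103) − (-0.2805)(-0.3045) = -0.08541 ≠ 0, so the state is entangled.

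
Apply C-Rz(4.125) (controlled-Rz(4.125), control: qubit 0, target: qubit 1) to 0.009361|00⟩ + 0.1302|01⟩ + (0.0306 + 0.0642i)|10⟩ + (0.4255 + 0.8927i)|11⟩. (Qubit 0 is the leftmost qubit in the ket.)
0.009361|00⟩ + 0.1302|01⟩ + (0.04215 - 0.05729i)|10⟩ + (-0.9878 - 0.04638i)|11⟩

C-Rz(4.125) leaves the control-|0⟩ kets |00⟩, |01⟩ unchanged and applies Rz(4.125) to qubit 1 on the control-|1⟩ pair (|10⟩, |11⟩).
Rz(4.125) = [[e^(−iθ/2), 0], [0, e^(iθ/2)]] with e^(±iθ/2) = cos(θ/2) ± i·sin(θ/2); θ = 4.125, cos(θ/2) ≈ -0.472128, sin(θ/2) ≈ 0.88153.
With a = amp(|10⟩) = (0.0306 + 0.0642i) and b = amp(|11⟩) = (0.4255 + 0.8927i):
new amp(|10⟩) = (-0.472128 - 0.88153i)·a = (0.04215 - 0.05729i)
new amp(|11⟩) = (-0.472128 + 0.88153i)·b = (-0.9878 - 0.04638i)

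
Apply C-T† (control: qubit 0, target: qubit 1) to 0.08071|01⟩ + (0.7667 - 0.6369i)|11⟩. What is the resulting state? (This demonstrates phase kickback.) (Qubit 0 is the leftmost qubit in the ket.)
0.08071|01⟩ + (0.09178 - 0.9925i)|11⟩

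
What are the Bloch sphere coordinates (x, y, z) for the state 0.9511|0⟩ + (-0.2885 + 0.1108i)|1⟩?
(-0.5488, 0.2108, 0.8091)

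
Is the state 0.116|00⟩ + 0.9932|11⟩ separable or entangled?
Entangled

Writing the state as a|00⟩ + b|01⟩ + c|10⟩ + d|11⟩, it is a product state iff ad − bc = 0.
Here (a, b, c, d) = (0.116, 0, 0, 0.9932): ad − bc = (0.116)(0.9932) − (0)(0) = 0.1152 ≠ 0, so the state is entangled.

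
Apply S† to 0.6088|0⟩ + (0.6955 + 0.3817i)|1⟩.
0.6088|0⟩ + (0.3817 - 0.6955i)|1⟩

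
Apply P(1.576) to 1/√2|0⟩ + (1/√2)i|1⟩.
1/√2|0⟩ + (-0.7071 - 0.00368i)|1⟩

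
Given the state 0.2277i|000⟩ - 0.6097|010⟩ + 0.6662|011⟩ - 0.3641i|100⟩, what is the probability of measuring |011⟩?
0.4438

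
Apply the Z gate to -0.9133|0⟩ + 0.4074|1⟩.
-0.9133|0⟩ - 0.4074|1⟩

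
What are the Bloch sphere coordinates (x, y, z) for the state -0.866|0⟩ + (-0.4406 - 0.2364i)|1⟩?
(0.7631, 0.4094, 0.4999)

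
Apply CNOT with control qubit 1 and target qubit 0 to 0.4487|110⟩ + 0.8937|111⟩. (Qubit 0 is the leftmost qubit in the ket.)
0.4487|010⟩ + 0.8937|011⟩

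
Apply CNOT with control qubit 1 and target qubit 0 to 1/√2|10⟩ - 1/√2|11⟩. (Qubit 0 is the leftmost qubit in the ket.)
-1/√2|01⟩ + 1/√2|10⟩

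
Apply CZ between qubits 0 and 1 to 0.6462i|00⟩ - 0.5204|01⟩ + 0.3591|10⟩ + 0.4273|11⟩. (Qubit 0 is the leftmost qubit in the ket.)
0.6462i|00⟩ - 0.5204|01⟩ + 0.3591|10⟩ - 0.4273|11⟩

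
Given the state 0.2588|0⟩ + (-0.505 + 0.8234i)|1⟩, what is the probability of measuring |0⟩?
0.06698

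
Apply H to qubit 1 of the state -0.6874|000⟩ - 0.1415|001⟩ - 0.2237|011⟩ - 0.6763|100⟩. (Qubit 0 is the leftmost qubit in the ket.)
-0.4861|000⟩ - 0.2582|001⟩ - 0.4861|010⟩ + 0.05812|011⟩ - 0.4782|100⟩ - 0.4782|110⟩

H on qubit 1 mixes each pair of kets that differ only in qubit 1: amplitudes (a, b) of (|…0…⟩, |…1…⟩) become ((a + b)/√2, (a − b)/√2). Kets absent from the input have amplitude 0.
(|000⟩, |010⟩): (a, b) = (-0.6874, 0) → (-0.4861, -0.4861)
(|001⟩, |011⟩): (a, b) = (-0.1415, -0.2237) → (-0.2582, 0.05812)
(|100⟩, |110⟩): (a, b) = (-0.6763, 0) → (-0.4782, -0.4782)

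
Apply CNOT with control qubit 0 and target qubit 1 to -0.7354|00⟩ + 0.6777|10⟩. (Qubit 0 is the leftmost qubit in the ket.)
-0.7354|00⟩ + 0.6777|11⟩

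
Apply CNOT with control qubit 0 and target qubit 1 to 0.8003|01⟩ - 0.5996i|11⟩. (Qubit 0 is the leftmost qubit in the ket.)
0.8003|01⟩ - 0.5996i|10⟩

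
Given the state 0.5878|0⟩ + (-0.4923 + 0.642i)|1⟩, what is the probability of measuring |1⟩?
0.6545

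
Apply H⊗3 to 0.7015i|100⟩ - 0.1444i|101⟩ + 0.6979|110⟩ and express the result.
(0.2467 + 0.197i)|000⟩ + (0.2467 + 0.2991i)|001⟩ + (-0.2467 + 0.197i)|010⟩ + (-0.2467 + 0.2991i)|011⟩ + (-0.2467 - 0.197i)|100⟩ + (-0.2467 - 0.2991i)|101⟩ + (0.2467 - 0.197i)|110⟩ + (0.2467 - 0.2991i)|111⟩

H⊗3 gives amp(|y⟩) = (1/2√2) Σ_x (−1)^(x·y) amp(|x⟩), where x·y is the number of positions in which both x and y have a 1.
|000⟩: (0.7015i - 0.1444i + 0.6979)/(2√2) = (0.2467 + 0.197i)
|001⟩: (0.7015i + 0.1444i + 0.6979)/(2√2) = (0.2467 + 0.2991i)
|010⟩: (0.7015i - 0.1444i - 0.6979)/(2√2) = (-0.2467 + 0.197i)
|011⟩: (0.7015i + 0.1444i - 0.6979)/(2√2) = (-0.2467 + 0.2991i)
|100⟩: (-0.7015i + 0.1444i - 0.6979)/(2√2) = (-0.2467 - 0.197i)
|101⟩: (-0.7015i - 0.1444i - 0.6979)/(2√2) = (-0.2467 - 0.2991i)
|110⟩: (-0.7015i + 0.1444i + 0.6979)/(2√2) = (0.2467 - 0.197i)
|111⟩: (-0.7015i - 0.1444i + 0.6979)/(2√2) = (0.2467 - 0.2991i)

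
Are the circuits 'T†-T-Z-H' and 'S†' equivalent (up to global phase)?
No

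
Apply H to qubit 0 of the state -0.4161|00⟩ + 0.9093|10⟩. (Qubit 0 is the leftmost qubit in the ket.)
0.3487|00⟩ - 0.9372|10⟩

H on qubit 0 mixes each pair of kets that differ only in qubit 0: amplitudes (a, b) of (|…0…⟩, |…1…⟩) become ((a + b)/√2, (a − b)/√2). Kets absent from the input have amplitude 0.
(|00⟩, |10⟩): (a, b) = (-0.4161, 0.9093) → (0.3487, -0.9372)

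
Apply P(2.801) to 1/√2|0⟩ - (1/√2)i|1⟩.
1/√2|0⟩ + (0.2362 + 0.6665i)|1⟩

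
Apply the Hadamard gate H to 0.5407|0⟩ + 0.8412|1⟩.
0.9772|0⟩ - 0.2125|1⟩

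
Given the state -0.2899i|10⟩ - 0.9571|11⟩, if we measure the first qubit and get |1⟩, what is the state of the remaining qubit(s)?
-0.2899i|0⟩ - 0.9571|1⟩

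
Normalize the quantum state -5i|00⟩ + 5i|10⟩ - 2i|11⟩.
-0.6804i|00⟩ + 0.6804i|10⟩ - 0.2722i|11⟩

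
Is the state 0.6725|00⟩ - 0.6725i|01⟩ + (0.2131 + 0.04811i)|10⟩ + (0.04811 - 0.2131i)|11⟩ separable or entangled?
Separable

Writing the state as a|00⟩ + b|01⟩ + c|10⟩ + d|11⟩, it is a product state iff ad − bc = 0.
Here (a, b, c, d) = (0.6725, -0.6725i, (0.2131 + 0.04811i), (0.04811 - 0.2131i)): ad − bc = (0.6725)(0.04811 - 0.2131i) − (-0.6725i)(0.2131 + 0.04811i) = 0, so the state is separable.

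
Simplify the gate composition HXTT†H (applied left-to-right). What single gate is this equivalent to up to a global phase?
Z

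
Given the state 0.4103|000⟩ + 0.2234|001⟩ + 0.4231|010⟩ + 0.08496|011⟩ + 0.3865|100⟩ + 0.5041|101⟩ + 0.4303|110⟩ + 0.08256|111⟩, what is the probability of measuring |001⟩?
0.04991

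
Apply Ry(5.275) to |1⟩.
-0.483|0⟩ - 0.8756|1⟩

Ry(5.275) = [[cos(θ/2), −sin(θ/2)], [sin(θ/2), cos(θ/2)]]; θ = 5.275, cos(θ/2) ≈ -0.875613, sin(θ/2) ≈ 0.483013.
With a = amp(|0⟩) = 0 and b = amp(|1⟩) = 1:
new amp(|0⟩) = (-0.875613)·a + (-0.483013)·b = -0.483
new amp(|1⟩) = (0.483013)·a + (-0.875613)·b = -0.8756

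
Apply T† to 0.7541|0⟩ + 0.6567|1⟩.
0.7541|0⟩ + (0.4644 - 0.4644i)|1⟩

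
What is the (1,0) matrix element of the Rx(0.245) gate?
-0.1222i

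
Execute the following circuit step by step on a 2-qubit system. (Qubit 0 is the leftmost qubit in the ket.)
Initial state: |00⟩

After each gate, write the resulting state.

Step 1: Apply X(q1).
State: |01⟩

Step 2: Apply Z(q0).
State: |01⟩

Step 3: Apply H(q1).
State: 1/√2|00⟩ - 1/√2|01⟩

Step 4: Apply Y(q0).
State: (1/√2)i|10⟩ - (1/√2)i|11⟩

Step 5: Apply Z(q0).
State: -(1/√2)i|10⟩ + (1/√2)i|11⟩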